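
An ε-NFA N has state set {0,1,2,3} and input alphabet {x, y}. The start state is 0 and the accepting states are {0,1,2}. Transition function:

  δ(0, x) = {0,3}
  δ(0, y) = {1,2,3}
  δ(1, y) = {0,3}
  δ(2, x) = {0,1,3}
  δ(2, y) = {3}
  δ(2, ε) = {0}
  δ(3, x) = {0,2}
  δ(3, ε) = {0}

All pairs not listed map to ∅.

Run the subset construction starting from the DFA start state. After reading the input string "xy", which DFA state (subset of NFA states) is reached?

Start: {0}.
δ(0,x) = {0,3}.
Union: {0,3}.
After x: {0,3}.
δ(0,y) = {1,2,3}; δ(3,y) = ∅.
Union: {1,2,3}.
ε-closure gives {0,1,2,3}.
After y: {0,1,2,3}.

{0,1,2,3}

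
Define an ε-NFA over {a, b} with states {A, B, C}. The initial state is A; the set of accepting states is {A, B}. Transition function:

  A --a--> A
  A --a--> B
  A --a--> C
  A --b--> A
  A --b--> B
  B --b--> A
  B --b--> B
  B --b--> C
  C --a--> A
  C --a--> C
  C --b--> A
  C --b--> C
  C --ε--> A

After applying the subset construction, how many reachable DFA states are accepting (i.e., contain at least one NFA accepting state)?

3

Start state of the DFA: {A} (ε-closure of the NFA start).
{A} --a--> {A, B, C}  [new]
{A} --b--> {A, B}  [new]
{A, B, C} --a--> {A, B, C}  [seen]
{A, B, C} --b--> {A, B, C}  [seen]
{A, B} --a--> {A, B, C}  [seen]
{A, B} --b--> {A, B, C}  [seen]
Reachable DFA states: {A}, {A, B, C}, {A, B}.
Accepting DFA states (contain an NFA accepting state): {A}, {A, B, C}, {A, B}.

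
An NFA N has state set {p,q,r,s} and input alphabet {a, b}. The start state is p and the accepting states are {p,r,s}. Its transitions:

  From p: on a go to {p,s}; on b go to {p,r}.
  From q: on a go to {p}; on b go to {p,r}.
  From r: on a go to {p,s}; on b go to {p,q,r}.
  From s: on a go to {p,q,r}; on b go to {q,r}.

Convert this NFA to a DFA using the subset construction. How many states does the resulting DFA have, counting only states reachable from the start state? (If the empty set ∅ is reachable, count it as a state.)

5

Start state of the DFA: {p}.
{p} --a--> {p,s}  [new]
{p} --b--> {p,r}  [new]
{p,s} --a--> {p,q,r,s}  [new]
{p,s} --b--> {p,q,r}  [new]
{p,r} --a--> {p,s}  [seen]
{p,r} --b--> {p,q,r}  [seen]
{p,q,r,s} --a--> {p,q,r,s}  [seen]
{p,q,r,s} --b--> {p,q,r}  [seen]
{p,q,r} --a--> {p,s}  [seen]
{p,q,r} --b--> {p,q,r}  [seen]
Reachable DFA states: {p}, {p,s}, {p,r}, {p,q,r,s}, {p,q,r}.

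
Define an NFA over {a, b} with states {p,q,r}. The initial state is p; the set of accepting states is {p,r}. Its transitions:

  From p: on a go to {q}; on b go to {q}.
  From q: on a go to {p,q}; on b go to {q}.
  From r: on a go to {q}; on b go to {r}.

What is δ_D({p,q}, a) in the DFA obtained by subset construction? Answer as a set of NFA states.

δ(p,a) = {q}; δ(q,a) = {p,q}.
Union: {p,q}.

{p,q}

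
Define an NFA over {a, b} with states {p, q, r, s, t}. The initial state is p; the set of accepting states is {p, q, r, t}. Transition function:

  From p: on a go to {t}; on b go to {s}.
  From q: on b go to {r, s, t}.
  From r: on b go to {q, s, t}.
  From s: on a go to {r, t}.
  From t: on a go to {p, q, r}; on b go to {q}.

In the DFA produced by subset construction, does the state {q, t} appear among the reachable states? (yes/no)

Start state of the DFA: {p}.
{p} --a--> {t}  [new]
{p} --b--> {s}  [new]
{t} --a--> {p, q, r}  [new]
{t} --b--> {q}  [new]
{s} --a--> {r, t}  [new]
{s} --b--> ∅  [new]
{p, q, r} --a--> {t}  [seen]
{p, q, r} --b--> {q, r, s, t}  [new]
{q} --a--> ∅  [seen]
{q} --b--> {r, s, t}  [new]
{r, t} --a--> {p, q, r}  [seen]
{r, t} --b--> {q, s, t}  [new]
∅ --a--> ∅  [seen]
∅ --b--> ∅  [seen]
{q, r, s, t} --a--> {p, q, r, t}  [new]
{q, r, s, t} --b--> {q, r, s, t}  [seen]
{r, s, t} --a--> {p, q, r, t}  [seen]
{r, s, t} --b--> {q, s, t}  [seen]
{q, s, t} --a--> {p, q, r, t}  [seen]
{q, s, t} --b--> {q, r, s, t}  [seen]
{p, q, r, t} --a--> {p, q, r, t}  [seen]
{p, q, r, t} --b--> {q, r, s, t}  [seen]
Reachable DFA states: {p}, {t}, {s}, {p, q, r}, {q}, {r, t}, ∅, {q, r, s, t}, {r, s, t}, {q, s, t}, {p, q, r, t}.
{q, t} is not among them.

no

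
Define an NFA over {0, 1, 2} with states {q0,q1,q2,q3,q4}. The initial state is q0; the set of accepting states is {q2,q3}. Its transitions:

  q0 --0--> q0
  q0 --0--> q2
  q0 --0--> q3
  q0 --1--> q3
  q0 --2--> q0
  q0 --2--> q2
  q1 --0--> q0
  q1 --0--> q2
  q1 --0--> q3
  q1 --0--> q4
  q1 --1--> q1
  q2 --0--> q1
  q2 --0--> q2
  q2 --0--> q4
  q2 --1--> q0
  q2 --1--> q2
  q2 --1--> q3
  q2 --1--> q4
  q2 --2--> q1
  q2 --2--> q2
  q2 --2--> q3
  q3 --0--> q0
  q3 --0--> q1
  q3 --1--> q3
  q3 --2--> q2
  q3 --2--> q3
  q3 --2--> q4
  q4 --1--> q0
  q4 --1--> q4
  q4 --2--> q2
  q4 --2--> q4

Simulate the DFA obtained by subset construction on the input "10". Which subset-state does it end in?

Start: {q0}.
δ(q0,1) = {q3}.
Union: {q3}.
After 1: {q3}.
δ(q3,0) = {q0,q1}.
Union: {q0,q1}.
After 0: {q0,q1}.

{q0,q1}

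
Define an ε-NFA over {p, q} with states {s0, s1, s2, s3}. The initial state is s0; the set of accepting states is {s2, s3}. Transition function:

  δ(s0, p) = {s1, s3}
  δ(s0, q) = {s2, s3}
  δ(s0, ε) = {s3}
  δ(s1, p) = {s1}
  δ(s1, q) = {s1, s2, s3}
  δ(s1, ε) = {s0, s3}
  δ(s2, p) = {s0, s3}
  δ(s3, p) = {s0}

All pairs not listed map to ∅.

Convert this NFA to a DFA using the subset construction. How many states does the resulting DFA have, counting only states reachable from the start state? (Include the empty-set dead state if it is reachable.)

Start state of the DFA: {s0, s3} (ε-closure of the NFA start).
{s0, s3} --p--> {s0, s1, s3}  [new]
{s0, s3} --q--> {s2, s3}  [new]
{s0, s1, s3} --p--> {s0, s1, s3}  [seen]
{s0, s1, s3} --q--> {s0, s1, s2, s3}  [new]
{s2, s3} --p--> {s0, s3}  [seen]
{s2, s3} --q--> ∅  [new]
{s0, s1, s2, s3} --p--> {s0, s1, s3}  [seen]
{s0, s1, s2, s3} --q--> {s0, s1, s2, s3}  [seen]
∅ --p--> ∅  [seen]
∅ --q--> ∅  [seen]
Reachable DFA states: {s0, s3}, {s0, s1, s3}, {s2, s3}, {s0, s1, s2, s3}, ∅.

5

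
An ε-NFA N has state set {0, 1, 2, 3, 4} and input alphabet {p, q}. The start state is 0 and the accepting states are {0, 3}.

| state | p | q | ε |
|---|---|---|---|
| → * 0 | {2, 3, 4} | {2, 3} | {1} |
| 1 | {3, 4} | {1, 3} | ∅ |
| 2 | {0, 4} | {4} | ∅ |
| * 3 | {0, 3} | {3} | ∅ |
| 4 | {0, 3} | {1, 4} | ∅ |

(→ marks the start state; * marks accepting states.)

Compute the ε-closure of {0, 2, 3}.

Begin with {0, 2, 3}.
0 →ε {1}; add 1.
ε-closure = {0, 1, 2, 3}.

{0, 1, 2, 3}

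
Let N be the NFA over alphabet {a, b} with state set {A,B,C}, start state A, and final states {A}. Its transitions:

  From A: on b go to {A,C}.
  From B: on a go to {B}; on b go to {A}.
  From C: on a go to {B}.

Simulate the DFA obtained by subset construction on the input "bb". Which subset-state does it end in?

{A,C}

Start: {A}.
δ(A,b) = {A,C}.
Union: {A,C}.
After b: {A,C}.
δ(A,b) = {A,C}; δ(C,b) = ∅.
Union: {A,C}.
After b: {A,C}.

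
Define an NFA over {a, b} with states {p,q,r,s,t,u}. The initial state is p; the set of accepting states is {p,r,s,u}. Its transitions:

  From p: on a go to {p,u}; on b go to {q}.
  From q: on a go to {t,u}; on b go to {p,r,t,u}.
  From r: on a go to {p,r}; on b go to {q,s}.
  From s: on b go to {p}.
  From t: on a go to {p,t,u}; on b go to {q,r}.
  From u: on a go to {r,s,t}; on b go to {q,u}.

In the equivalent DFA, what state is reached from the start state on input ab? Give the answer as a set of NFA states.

Start: {p}.
δ(p,a) = {p,u}.
Union: {p,u}.
After a: {p,u}.
δ(p,b) = {q}; δ(u,b) = {q,u}.
Union: {q,u}.
After b: {q,u}.

{q,u}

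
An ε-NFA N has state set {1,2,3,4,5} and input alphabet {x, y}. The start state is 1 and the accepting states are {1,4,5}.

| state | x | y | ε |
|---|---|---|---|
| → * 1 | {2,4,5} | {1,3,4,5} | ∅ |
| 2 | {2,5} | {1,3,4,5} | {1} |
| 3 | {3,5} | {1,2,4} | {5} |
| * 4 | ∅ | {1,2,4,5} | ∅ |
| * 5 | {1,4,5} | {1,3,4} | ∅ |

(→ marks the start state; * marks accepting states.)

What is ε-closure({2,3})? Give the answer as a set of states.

Begin with {2,3}.
2 →ε {1}; add 1.
3 →ε {5}; add 5.
ε-closure = {1,2,3,5}.

{1,2,3,5}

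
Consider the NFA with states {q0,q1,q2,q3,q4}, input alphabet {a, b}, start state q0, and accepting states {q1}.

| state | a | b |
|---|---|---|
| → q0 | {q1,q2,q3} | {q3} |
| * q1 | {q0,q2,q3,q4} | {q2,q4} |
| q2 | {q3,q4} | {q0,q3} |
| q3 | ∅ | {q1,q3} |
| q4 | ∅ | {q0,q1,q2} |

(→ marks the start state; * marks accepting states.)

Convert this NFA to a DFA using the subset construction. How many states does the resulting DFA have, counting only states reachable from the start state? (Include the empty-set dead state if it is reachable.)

Start state of the DFA: {q0}.
{q0} --a--> {q1,q2,q3}  [new]
{q0} --b--> {q3}  [new]
{q1,q2,q3} --a--> {q0,q2,q3,q4}  [new]
{q1,q2,q3} --b--> {q0,q1,q2,q3,q4}  [new]
{q3} --a--> ∅  [new]
{q3} --b--> {q1,q3}  [new]
{q0,q2,q3,q4} --a--> {q1,q2,q3,q4}  [new]
{q0,q2,q3,q4} --b--> {q0,q1,q2,q3}  [new]
{q0,q1,q2,q3,q4} --a--> {q0,q1,q2,q3,q4}  [seen]
{q0,q1,q2,q3,q4} --b--> {q0,q1,q2,q3,q4}  [seen]
∅ --a--> ∅  [seen]
∅ --b--> ∅  [seen]
{q1,q3} --a--> {q0,q2,q3,q4}  [seen]
{q1,q3} --b--> {q1,q2,q3,q4}  [seen]
{q1,q2,q3,q4} --a--> {q0,q2,q3,q4}  [seen]
{q1,q2,q3,q4} --b--> {q0,q1,q2,q3,q4}  [seen]
{q0,q1,q2,q3} --a--> {q0,q1,q2,q3,q4}  [seen]
{q0,q1,q2,q3} --b--> {q0,q1,q2,q3,q4}  [seen]
Reachable DFA states: {q0}, {q1,q2,q3}, {q3}, {q0,q2,q3,q4}, {q0,q1,q2,q3,q4}, ∅, {q1,q3}, {q1,q2,q3,q4}, {q0,q1,q2,q3}.

9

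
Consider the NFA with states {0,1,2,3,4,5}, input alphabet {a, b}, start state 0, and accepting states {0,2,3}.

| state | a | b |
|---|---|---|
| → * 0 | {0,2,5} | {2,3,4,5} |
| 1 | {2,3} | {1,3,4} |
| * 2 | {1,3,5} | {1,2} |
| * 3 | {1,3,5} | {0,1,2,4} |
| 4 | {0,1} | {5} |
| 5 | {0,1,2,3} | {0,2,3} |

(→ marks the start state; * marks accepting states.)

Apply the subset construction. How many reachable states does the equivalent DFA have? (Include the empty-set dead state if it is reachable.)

5

Start state of the DFA: {0}.
{0} --a--> {0,2,5}  [new]
{0} --b--> {2,3,4,5}  [new]
{0,2,5} --a--> {0,1,2,3,5}  [new]
{0,2,5} --b--> {0,1,2,3,4,5}  [new]
{2,3,4,5} --a--> {0,1,2,3,5}  [seen]
{2,3,4,5} --b--> {0,1,2,3,4,5}  [seen]
{0,1,2,3,5} --a--> {0,1,2,3,5}  [seen]
{0,1,2,3,5} --b--> {0,1,2,3,4,5}  [seen]
{0,1,2,3,4,5} --a--> {0,1,2,3,5}  [seen]
{0,1,2,3,4,5} --b--> {0,1,2,3,4,5}  [seen]
Reachable DFA states: {0}, {0,2,5}, {2,3,4,5}, {0,1,2,3,5}, {0,1,2,3,4,5}.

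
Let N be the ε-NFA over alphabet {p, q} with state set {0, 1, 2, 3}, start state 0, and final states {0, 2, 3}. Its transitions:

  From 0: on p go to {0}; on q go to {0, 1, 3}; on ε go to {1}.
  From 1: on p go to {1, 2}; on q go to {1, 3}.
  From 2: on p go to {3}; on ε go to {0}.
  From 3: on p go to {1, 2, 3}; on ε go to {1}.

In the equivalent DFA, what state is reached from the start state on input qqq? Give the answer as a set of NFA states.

{0, 1, 3}

Start: {0, 1}.
δ(0,q) = {0, 1, 3}; δ(1,q) = {1, 3}.
Union: {0, 1, 3}.
After q: {0, 1, 3}.
δ(0,q) = {0, 1, 3}; δ(1,q) = {1, 3}; δ(3,q) = ∅.
Union: {0, 1, 3}.
After q: {0, 1, 3}.
δ(0,q) = {0, 1, 3}; δ(1,q) = {1, 3}; δ(3,q) = ∅.
Union: {0, 1, 3}.
After q: {0, 1, 3}.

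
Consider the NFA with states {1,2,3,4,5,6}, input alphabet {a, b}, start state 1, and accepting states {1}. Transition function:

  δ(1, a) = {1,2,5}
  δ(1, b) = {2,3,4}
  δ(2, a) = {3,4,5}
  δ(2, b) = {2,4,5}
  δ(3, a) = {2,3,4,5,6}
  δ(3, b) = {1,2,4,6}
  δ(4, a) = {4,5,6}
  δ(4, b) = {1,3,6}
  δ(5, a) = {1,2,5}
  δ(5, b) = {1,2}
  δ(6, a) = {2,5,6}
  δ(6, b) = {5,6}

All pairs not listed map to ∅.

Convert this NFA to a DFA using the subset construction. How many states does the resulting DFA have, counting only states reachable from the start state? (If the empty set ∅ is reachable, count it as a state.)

Start state of the DFA: {1}.
{1} --a--> {1,2,5}  [new]
{1} --b--> {2,3,4}  [new]
{1,2,5} --a--> {1,2,3,4,5}  [new]
{1,2,5} --b--> {1,2,3,4,5}  [seen]
{2,3,4} --a--> {2,3,4,5,6}  [new]
{2,3,4} --b--> {1,2,3,4,5,6}  [new]
{1,2,3,4,5} --a--> {1,2,3,4,5,6}  [seen]
{1,2,3,4,5} --b--> {1,2,3,4,5,6}  [seen]
{2,3,4,5,6} --a--> {1,2,3,4,5,6}  [seen]
{2,3,4,5,6} --b--> {1,2,3,4,5,6}  [seen]
{1,2,3,4,5,6} --a--> {1,2,3,4,5,6}  [seen]
{1,2,3,4,5,6} --b--> {1,2,3,4,5,6}  [seen]
Reachable DFA states: {1}, {1,2,5}, {2,3,4}, {1,2,3,4,5}, {2,3,4,5,6}, {1,2,3,4,5,6}.

6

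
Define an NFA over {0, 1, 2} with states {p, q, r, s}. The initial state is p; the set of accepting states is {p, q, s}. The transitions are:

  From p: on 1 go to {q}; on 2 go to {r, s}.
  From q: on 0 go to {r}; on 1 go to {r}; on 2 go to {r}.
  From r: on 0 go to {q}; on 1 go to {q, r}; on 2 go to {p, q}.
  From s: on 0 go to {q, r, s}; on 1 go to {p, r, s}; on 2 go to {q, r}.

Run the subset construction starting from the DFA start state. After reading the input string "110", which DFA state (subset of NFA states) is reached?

Start: {p}.
δ(p,1) = {q}.
Union: {q}.
After 1: {q}.
δ(q,1) = {r}.
Union: {r}.
After 1: {r}.
δ(r,0) = {q}.
Union: {q}.
After 0: {q}.

{q}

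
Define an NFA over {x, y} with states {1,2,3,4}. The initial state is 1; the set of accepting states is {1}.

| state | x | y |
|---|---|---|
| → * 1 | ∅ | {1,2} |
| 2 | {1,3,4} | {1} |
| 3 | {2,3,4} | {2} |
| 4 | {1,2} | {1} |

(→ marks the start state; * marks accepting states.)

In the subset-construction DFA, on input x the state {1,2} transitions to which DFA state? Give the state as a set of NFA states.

{1,3,4}

δ(1,x) = ∅; δ(2,x) = {1,3,4}.
Union: {1,3,4}.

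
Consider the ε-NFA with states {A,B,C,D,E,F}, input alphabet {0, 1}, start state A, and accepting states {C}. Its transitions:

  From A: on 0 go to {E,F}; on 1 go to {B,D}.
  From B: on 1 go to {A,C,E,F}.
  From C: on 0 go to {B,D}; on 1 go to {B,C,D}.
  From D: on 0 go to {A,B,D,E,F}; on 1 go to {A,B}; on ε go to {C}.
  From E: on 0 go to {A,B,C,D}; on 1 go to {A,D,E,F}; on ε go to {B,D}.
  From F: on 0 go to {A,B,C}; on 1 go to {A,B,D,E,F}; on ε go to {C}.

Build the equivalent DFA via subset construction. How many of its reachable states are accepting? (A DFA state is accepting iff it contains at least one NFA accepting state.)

3

Start state of the DFA: {A} (ε-closure of the NFA start).
{A} --0--> {B,C,D,E,F}  [new]
{A} --1--> {B,C,D}  [new]
{B,C,D,E,F} --0--> {A,B,C,D,E,F}  [new]
{B,C,D,E,F} --1--> {A,B,C,D,E,F}  [seen]
{B,C,D} --0--> {A,B,C,D,E,F}  [seen]
{B,C,D} --1--> {A,B,C,D,E,F}  [seen]
{A,B,C,D,E,F} --0--> {A,B,C,D,E,F}  [seen]
{A,B,C,D,E,F} --1--> {A,B,C,D,E,F}  [seen]
Reachable DFA states: {A}, {B,C,D,E,F}, {B,C,D}, {A,B,C,D,E,F}.
Accepting DFA states (contain an NFA accepting state): {B,C,D,E,F}, {B,C,D}, {A,B,C,D,E,F}.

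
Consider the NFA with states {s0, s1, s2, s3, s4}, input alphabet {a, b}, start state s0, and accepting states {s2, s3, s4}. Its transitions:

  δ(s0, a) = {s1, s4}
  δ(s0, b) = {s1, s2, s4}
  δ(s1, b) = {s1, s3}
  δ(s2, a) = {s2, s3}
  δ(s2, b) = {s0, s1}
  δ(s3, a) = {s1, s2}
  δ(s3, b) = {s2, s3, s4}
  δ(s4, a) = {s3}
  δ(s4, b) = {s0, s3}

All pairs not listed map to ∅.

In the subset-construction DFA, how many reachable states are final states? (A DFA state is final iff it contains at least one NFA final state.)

Start state of the DFA: {s0}.
{s0} --a--> {s1, s4}  [new]
{s0} --b--> {s1, s2, s4}  [new]
{s1, s4} --a--> {s3}  [new]
{s1, s4} --b--> {s0, s1, s3}  [new]
{s1, s2, s4} --a--> {s2, s3}  [new]
{s1, s2, s4} --b--> {s0, s1, s3}  [seen]
{s3} --a--> {s1, s2}  [new]
{s3} --b--> {s2, s3, s4}  [new]
{s0, s1, s3} --a--> {s1, s2, s4}  [seen]
{s0, s1, s3} --b--> {s1, s2, s3, s4}  [new]
{s2, s3} --a--> {s1, s2, s3}  [new]
{s2, s3} --b--> {s0, s1, s2, s3, s4}  [new]
{s1, s2} --a--> {s2, s3}  [seen]
{s1, s2} --b--> {s0, s1, s3}  [seen]
{s2, s3, s4} --a--> {s1, s2, s3}  [seen]
{s2, s3, s4} --b--> {s0, s1, s2, s3, s4}  [seen]
{s1, s2, s3, s4} --a--> {s1, s2, s3}  [seen]
{s1, s2, s3, s4} --b--> {s0, s1, s2, s3, s4}  [seen]
{s1, s2, s3} --a--> {s1, s2, s3}  [seen]
{s1, s2, s3} --b--> {s0, s1, s2, s3, s4}  [seen]
{s0, s1, s2, s3, s4} --a--> {s1, s2, s3, s4}  [seen]
{s0, s1, s2, s3, s4} --b--> {s0, s1, s2, s3, s4}  [seen]
Reachable DFA states: {s0}, {s1, s4}, {s1, s2, s4}, {s3}, {s0, s1, s3}, {s2, s3}, {s1, s2}, {s2, s3, s4}, {s1, s2, s3, s4}, {s1, s2, s3}, {s0, s1, s2, s3, s4}.
Accepting DFA states (contain an NFA accepting state): {s1, s4}, {s1, s2, s4}, {s3}, {s0, s1, s3}, {s2, s3}, {s1, s2}, {s2, s3, s4}, {s1, s2, s3, s4}, {s1, s2, s3}, {s0, s1, s2, s3, s4}.

10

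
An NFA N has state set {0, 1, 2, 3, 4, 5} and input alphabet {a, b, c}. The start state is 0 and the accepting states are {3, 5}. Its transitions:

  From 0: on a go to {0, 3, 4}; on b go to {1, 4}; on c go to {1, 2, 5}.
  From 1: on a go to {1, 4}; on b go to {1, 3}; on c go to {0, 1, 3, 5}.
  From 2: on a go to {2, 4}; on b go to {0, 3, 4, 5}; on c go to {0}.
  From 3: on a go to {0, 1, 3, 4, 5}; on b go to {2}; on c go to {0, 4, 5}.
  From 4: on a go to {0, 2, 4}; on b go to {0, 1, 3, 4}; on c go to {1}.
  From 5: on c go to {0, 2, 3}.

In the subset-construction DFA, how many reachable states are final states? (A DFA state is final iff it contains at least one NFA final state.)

10

Start state of the DFA: {0}.
{0} --a--> {0, 3, 4}  [new]
{0} --b--> {1, 4}  [new]
{0} --c--> {1, 2, 5}  [new]
{0, 3, 4} --a--> {0, 1, 2, 3, 4, 5}  [new]
{0, 3, 4} --b--> {0, 1, 2, 3, 4}  [new]
{0, 3, 4} --c--> {0, 1, 2, 4, 5}  [new]
{1, 4} --a--> {0, 1, 2, 4}  [new]
{1, 4} --b--> {0, 1, 3, 4}  [new]
{1, 4} --c--> {0, 1, 3, 5}  [new]
{1, 2, 5} --a--> {1, 2, 4}  [new]
{1, 2, 5} --b--> {0, 1, 3, 4, 5}  [new]
{1, 2, 5} --c--> {0, 1, 2, 3, 5}  [new]
{0, 1, 2, 3, 4, 5} --a--> {0, 1, 2, 3, 4, 5}  [seen]
{0, 1, 2, 3, 4, 5} --b--> {0, 1, 2, 3, 4, 5}  [seen]
{0, 1, 2, 3, 4, 5} --c--> {0, 1, 2, 3, 4, 5}  [seen]
{0, 1, 2, 3, 4} --a--> {0, 1, 2, 3, 4, 5}  [seen]
{0, 1, 2, 3, 4} --b--> {0, 1, 2, 3, 4, 5}  [seen]
{0, 1, 2, 3, 4} --c--> {0, 1, 2, 3, 4, 5}  [seen]
{0, 1, 2, 4, 5} --a--> {0, 1, 2, 3, 4}  [seen]
{0, 1, 2, 4, 5} --b--> {0, 1, 3, 4, 5}  [seen]
{0, 1, 2, 4, 5} --c--> {0, 1, 2, 3, 5}  [seen]
{0, 1, 2, 4} --a--> {0, 1, 2, 3, 4}  [seen]
{0, 1, 2, 4} --b--> {0, 1, 3, 4, 5}  [seen]
{0, 1, 2, 4} --c--> {0, 1, 2, 3, 5}  [seen]
{0, 1, 3, 4} --a--> {0, 1, 2, 3, 4, 5}  [seen]
{0, 1, 3, 4} --b--> {0, 1, 2, 3, 4}  [seen]
{0, 1, 3, 4} --c--> {0, 1, 2, 3, 4, 5}  [seen]
{0, 1, 3, 5} --a--> {0, 1, 3, 4, 5}  [seen]
{0, 1, 3, 5} --b--> {1, 2, 3, 4}  [new]
{0, 1, 3, 5} --c--> {0, 1, 2, 3, 4, 5}  [seen]
{1, 2, 4} --a--> {0, 1, 2, 4}  [seen]
{1, 2, 4} --b--> {0, 1, 3, 4, 5}  [seen]
{1, 2, 4} --c--> {0, 1, 3, 5}  [seen]
{0, 1, 3, 4, 5} --a--> {0, 1, 2, 3, 4, 5}  [seen]
{0, 1, 3, 4, 5} --b--> {0, 1, 2, 3, 4}  [seen]
{0, 1, 3, 4, 5} --c--> {0, 1, 2, 3, 4, 5}  [seen]
{0, 1, 2, 3, 5} --a--> {0, 1, 2, 3, 4, 5}  [seen]
{0, 1, 2, 3, 5} --b--> {0, 1, 2, 3, 4, 5}  [seen]
{0, 1, 2, 3, 5} --c--> {0, 1, 2, 3, 4, 5}  [seen]
{1, 2, 3, 4} --a--> {0, 1, 2, 3, 4, 5}  [seen]
{1, 2, 3, 4} --b--> {0, 1, 2, 3, 4, 5}  [seen]
{1, 2, 3, 4} --c--> {0, 1, 3, 4, 5}  [seen]
Reachable DFA states: {0}, {0, 3, 4}, {1, 4}, {1, 2, 5}, {0, 1, 2, 3, 4, 5}, {0, 1, 2, 3, 4}, {0, 1, 2, 4, 5}, {0, 1, 2, 4}, {0, 1, 3, 4}, {0, 1, 3, 5}, {1, 2, 4}, {0, 1, 3, 4, 5}, {0, 1, 2, 3, 5}, {1, 2, 3, 4}.
Accepting DFA states (contain an NFA accepting state): {0, 3, 4}, {1, 2, 5}, {0, 1, 2, 3, 4, 5}, {0, 1, 2, 3, 4}, {0, 1, 2, 4, 5}, {0, 1, 3, 4}, {0, 1, 3, 5}, {0, 1, 3, 4, 5}, {0, 1, 2, 3, 5}, {1, 2, 3, 4}.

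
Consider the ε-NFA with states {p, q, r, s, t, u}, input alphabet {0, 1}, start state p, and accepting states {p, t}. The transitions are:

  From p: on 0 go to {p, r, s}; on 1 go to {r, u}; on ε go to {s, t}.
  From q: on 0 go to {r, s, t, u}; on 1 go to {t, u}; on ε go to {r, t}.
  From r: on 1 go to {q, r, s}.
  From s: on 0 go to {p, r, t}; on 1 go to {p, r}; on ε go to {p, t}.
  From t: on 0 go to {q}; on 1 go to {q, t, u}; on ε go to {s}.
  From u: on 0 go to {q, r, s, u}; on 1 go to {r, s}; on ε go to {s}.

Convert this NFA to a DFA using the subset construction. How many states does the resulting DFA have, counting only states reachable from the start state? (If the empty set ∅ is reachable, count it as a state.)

3

Start state of the DFA: {p, s, t} (ε-closure of the NFA start).
{p, s, t} --0--> {p, q, r, s, t}  [new]
{p, s, t} --1--> {p, q, r, s, t, u}  [new]
{p, q, r, s, t} --0--> {p, q, r, s, t, u}  [seen]
{p, q, r, s, t} --1--> {p, q, r, s, t, u}  [seen]
{p, q, r, s, t, u} --0--> {p, q, r, s, t, u}  [seen]
{p, q, r, s, t, u} --1--> {p, q, r, s, t, u}  [seen]
Reachable DFA states: {p, s, t}, {p, q, r, s, t}, {p, q, r, s, t, u}.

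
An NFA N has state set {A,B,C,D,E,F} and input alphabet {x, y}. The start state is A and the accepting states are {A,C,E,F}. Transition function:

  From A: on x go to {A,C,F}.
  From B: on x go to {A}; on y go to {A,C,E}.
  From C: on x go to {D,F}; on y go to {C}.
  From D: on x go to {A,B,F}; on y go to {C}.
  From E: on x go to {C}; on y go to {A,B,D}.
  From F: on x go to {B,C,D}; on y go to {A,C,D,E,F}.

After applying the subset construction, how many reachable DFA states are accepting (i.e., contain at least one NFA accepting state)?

5

Start state of the DFA: {A}.
{A} --x--> {A,C,F}  [new]
{A} --y--> ∅  [new]
{A,C,F} --x--> {A,B,C,D,F}  [new]
{A,C,F} --y--> {A,C,D,E,F}  [new]
∅ --x--> ∅  [seen]
∅ --y--> ∅  [seen]
{A,B,C,D,F} --x--> {A,B,C,D,F}  [seen]
{A,B,C,D,F} --y--> {A,C,D,E,F}  [seen]
{A,C,D,E,F} --x--> {A,B,C,D,F}  [seen]
{A,C,D,E,F} --y--> {A,B,C,D,E,F}  [new]
{A,B,C,D,E,F} --x--> {A,B,C,D,F}  [seen]
{A,B,C,D,E,F} --y--> {A,B,C,D,E,F}  [seen]
Reachable DFA states: {A}, {A,C,F}, ∅, {A,B,C,D,F}, {A,C,D,E,F}, {A,B,C,D,E,F}.
Accepting DFA states (contain an NFA accepting state): {A}, {A,C,F}, {A,B,C,D,F}, {A,C,D,E,F}, {A,B,C,D,E,F}.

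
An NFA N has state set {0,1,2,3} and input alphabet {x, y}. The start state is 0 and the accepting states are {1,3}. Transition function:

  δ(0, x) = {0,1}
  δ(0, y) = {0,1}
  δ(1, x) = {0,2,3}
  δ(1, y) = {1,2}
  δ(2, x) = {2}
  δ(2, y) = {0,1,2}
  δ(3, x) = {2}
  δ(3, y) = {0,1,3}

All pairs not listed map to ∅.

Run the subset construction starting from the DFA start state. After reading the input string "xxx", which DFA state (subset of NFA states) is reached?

{0,1,2,3}

Start: {0}.
δ(0,x) = {0,1}.
Union: {0,1}.
After x: {0,1}.
δ(0,x) = {0,1}; δ(1,x) = {0,2,3}.
Union: {0,1,2,3}.
After x: {0,1,2,3}.
δ(0,x) = {0,1}; δ(1,x) = {0,2,3}; δ(2,x) = {2}; δ(3,x) = {2}.
Union: {0,1,2,3}.
After x: {0,1,2,3}.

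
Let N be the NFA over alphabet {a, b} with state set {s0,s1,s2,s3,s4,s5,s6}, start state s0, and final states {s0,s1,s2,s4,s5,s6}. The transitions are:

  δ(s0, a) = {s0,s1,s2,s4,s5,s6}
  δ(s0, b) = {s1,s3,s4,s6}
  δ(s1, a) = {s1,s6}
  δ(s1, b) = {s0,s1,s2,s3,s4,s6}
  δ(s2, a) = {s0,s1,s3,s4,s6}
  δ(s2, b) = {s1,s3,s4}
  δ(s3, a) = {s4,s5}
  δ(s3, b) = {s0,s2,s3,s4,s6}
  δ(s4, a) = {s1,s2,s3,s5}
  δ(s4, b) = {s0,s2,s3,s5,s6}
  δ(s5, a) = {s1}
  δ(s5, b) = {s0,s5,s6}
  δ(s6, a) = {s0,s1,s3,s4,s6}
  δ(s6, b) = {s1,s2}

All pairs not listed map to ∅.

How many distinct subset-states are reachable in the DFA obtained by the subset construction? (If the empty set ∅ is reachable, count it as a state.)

Start state of the DFA: {s0}.
{s0} --a--> {s0,s1,s2,s4,s5,s6}  [new]
{s0} --b--> {s1,s3,s4,s6}  [new]
{s0,s1,s2,s4,s5,s6} --a--> {s0,s1,s2,s3,s4,s5,s6}  [new]
{s0,s1,s2,s4,s5,s6} --b--> {s0,s1,s2,s3,s4,s5,s6}  [seen]
{s1,s3,s4,s6} --a--> {s0,s1,s2,s3,s4,s5,s6}  [seen]
{s1,s3,s4,s6} --b--> {s0,s1,s2,s3,s4,s5,s6}  [seen]
{s0,s1,s2,s3,s4,s5,s6} --a--> {s0,s1,s2,s3,s4,s5,s6}  [seen]
{s0,s1,s2,s3,s4,s5,s6} --b--> {s0,s1,s2,s3,s4,s5,s6}  [seen]
Reachable DFA states: {s0}, {s0,s1,s2,s4,s5,s6}, {s1,s3,s4,s6}, {s0,s1,s2,s3,s4,s5,s6}.

4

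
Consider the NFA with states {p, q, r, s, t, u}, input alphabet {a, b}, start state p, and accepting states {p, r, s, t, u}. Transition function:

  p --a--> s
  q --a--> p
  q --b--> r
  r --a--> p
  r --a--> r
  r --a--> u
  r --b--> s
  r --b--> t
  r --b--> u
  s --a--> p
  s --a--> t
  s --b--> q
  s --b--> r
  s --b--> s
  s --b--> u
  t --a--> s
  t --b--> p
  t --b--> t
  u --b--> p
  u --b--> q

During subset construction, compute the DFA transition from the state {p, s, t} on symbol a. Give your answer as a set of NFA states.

{p, s, t}

δ(p,a) = {s}; δ(s,a) = {p, t}; δ(t,a) = {s}.
Union: {p, s, t}.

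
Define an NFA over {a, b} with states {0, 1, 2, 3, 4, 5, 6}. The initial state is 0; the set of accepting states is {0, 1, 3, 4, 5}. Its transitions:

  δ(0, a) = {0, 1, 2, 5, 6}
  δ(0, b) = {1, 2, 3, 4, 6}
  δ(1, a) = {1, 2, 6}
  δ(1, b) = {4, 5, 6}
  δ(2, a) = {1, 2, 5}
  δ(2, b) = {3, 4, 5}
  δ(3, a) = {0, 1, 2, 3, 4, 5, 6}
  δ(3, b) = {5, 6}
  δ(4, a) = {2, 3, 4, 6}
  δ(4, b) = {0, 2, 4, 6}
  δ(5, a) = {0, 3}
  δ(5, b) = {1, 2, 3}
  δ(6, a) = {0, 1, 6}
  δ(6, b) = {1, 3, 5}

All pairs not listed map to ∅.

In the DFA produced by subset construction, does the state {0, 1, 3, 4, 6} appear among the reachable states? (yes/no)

Start state of the DFA: {0}.
{0} --a--> {0, 1, 2, 5, 6}  [new]
{0} --b--> {1, 2, 3, 4, 6}  [new]
{0, 1, 2, 5, 6} --a--> {0, 1, 2, 3, 5, 6}  [new]
{0, 1, 2, 5, 6} --b--> {1, 2, 3, 4, 5, 6}  [new]
{1, 2, 3, 4, 6} --a--> {0, 1, 2, 3, 4, 5, 6}  [new]
{1, 2, 3, 4, 6} --b--> {0, 1, 2, 3, 4, 5, 6}  [seen]
{0, 1, 2, 3, 5, 6} --a--> {0, 1, 2, 3, 4, 5, 6}  [seen]
{0, 1, 2, 3, 5, 6} --b--> {1, 2, 3, 4, 5, 6}  [seen]
{1, 2, 3, 4, 5, 6} --a--> {0, 1, 2, 3, 4, 5, 6}  [seen]
{1, 2, 3, 4, 5, 6} --b--> {0, 1, 2, 3, 4, 5, 6}  [seen]
{0, 1, 2, 3, 4, 5, 6} --a--> {0, 1, 2, 3, 4, 5, 6}  [seen]
{0, 1, 2, 3, 4, 5, 6} --b--> {0, 1, 2, 3, 4, 5, 6}  [seen]
Reachable DFA states: {0}, {0, 1, 2, 5, 6}, {1, 2, 3, 4, 6}, {0, 1, 2, 3, 5, 6}, {1, 2, 3, 4, 5, 6}, {0, 1, 2, 3, 4, 5, 6}.
{0, 1, 3, 4, 6} is not among them.

no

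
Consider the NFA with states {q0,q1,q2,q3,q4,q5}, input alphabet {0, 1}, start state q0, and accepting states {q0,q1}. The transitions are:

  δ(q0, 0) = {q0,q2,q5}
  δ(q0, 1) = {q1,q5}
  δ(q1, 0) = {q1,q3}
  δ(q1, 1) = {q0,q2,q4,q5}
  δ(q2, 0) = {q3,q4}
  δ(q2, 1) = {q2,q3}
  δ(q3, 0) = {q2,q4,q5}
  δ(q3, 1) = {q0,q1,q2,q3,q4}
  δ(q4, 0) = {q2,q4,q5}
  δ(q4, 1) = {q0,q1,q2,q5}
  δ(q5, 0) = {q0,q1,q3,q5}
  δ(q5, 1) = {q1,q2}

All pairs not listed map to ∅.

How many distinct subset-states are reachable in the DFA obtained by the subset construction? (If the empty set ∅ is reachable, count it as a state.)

7

Start state of the DFA: {q0}.
{q0} --0--> {q0,q2,q5}  [new]
{q0} --1--> {q1,q5}  [new]
{q0,q2,q5} --0--> {q0,q1,q2,q3,q4,q5}  [new]
{q0,q2,q5} --1--> {q1,q2,q3,q5}  [new]
{q1,q5} --0--> {q0,q1,q3,q5}  [new]
{q1,q5} --1--> {q0,q1,q2,q4,q5}  [new]
{q0,q1,q2,q3,q4,q5} --0--> {q0,q1,q2,q3,q4,q5}  [seen]
{q0,q1,q2,q3,q4,q5} --1--> {q0,q1,q2,q3,q4,q5}  [seen]
{q1,q2,q3,q5} --0--> {q0,q1,q2,q3,q4,q5}  [seen]
{q1,q2,q3,q5} --1--> {q0,q1,q2,q3,q4,q5}  [seen]
{q0,q1,q3,q5} --0--> {q0,q1,q2,q3,q4,q5}  [seen]
{q0,q1,q3,q5} --1--> {q0,q1,q2,q3,q4,q5}  [seen]
{q0,q1,q2,q4,q5} --0--> {q0,q1,q2,q3,q4,q5}  [seen]
{q0,q1,q2,q4,q5} --1--> {q0,q1,q2,q3,q4,q5}  [seen]
Reachable DFA states: {q0}, {q0,q2,q5}, {q1,q5}, {q0,q1,q2,q3,q4,q5}, {q1,q2,q3,q5}, {q0,q1,q3,q5}, {q0,q1,q2,q4,q5}.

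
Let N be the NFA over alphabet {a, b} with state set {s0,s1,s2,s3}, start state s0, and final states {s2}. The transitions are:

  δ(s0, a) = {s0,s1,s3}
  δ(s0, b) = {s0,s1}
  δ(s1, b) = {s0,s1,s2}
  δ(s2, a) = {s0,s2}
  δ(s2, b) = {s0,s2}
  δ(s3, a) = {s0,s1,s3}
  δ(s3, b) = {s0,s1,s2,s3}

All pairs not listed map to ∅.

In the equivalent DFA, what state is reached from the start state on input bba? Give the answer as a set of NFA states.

Start: {s0}.
δ(s0,b) = {s0,s1}.
Union: {s0,s1}.
After b: {s0,s1}.
δ(s0,b) = {s0,s1}; δ(s1,b) = {s0,s1,s2}.
Union: {s0,s1,s2}.
After b: {s0,s1,s2}.
δ(s0,a) = {s0,s1,s3}; δ(s1,a) = ∅; δ(s2,a) = {s0,s2}.
Union: {s0,s1,s2,s3}.
After a: {s0,s1,s2,s3}.

{s0,s1,s2,s3}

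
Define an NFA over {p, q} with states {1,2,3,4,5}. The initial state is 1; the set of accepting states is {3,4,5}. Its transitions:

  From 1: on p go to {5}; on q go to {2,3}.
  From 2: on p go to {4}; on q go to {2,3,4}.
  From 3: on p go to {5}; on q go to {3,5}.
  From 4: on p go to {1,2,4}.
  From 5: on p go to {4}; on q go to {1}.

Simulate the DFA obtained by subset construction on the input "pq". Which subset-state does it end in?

Start: {1}.
δ(1,p) = {5}.
Union: {5}.
After p: {5}.
δ(5,q) = {1}.
Union: {1}.
After q: {1}.

{1}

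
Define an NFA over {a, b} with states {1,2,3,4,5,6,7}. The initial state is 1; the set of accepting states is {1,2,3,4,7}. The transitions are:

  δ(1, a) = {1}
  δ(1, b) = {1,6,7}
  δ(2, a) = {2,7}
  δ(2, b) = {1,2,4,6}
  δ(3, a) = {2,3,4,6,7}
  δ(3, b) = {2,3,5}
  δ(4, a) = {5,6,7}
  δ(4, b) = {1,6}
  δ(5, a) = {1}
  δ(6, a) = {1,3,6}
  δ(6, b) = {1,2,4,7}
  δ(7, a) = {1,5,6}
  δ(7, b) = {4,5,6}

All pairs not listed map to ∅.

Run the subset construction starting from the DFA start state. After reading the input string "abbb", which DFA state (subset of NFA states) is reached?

Start: {1}.
δ(1,a) = {1}.
Union: {1}.
After a: {1}.
δ(1,b) = {1,6,7}.
Union: {1,6,7}.
After b: {1,6,7}.
δ(1,b) = {1,6,7}; δ(6,b) = {1,2,4,7}; δ(7,b) = {4,5,6}.
Union: {1,2,4,5,6,7}.
After b: {1,2,4,5,6,7}.
δ(1,b) = {1,6,7}; δ(2,b) = {1,2,4,6}; δ(4,b) = {1,6}; δ(5,b) = ∅; δ(6,b) = {1,2,4,7}; δ(7,b) = {4,5,6}.
Union: {1,2,4,5,6,7}.
After b: {1,2,4,5,6,7}.

{1,2,4,5,6,7}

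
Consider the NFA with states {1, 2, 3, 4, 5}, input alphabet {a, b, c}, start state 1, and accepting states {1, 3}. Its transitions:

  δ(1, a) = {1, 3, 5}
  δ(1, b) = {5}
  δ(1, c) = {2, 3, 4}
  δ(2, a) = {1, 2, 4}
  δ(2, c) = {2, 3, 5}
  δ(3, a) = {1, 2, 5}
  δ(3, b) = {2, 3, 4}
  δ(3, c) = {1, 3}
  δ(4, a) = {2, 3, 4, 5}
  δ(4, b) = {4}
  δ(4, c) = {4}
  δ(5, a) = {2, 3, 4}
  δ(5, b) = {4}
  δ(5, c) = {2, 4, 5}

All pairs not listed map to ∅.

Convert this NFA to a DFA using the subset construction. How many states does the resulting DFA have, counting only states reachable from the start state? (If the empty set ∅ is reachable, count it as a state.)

Start state of the DFA: {1}.
{1} --a--> {1, 3, 5}  [new]
{1} --b--> {5}  [new]
{1} --c--> {2, 3, 4}  [new]
{1, 3, 5} --a--> {1, 2, 3, 4, 5}  [new]
{1, 3, 5} --b--> {2, 3, 4, 5}  [new]
{1, 3, 5} --c--> {1, 2, 3, 4, 5}  [seen]
{5} --a--> {2, 3, 4}  [seen]
{5} --b--> {4}  [new]
{5} --c--> {2, 4, 5}  [new]
{2, 3, 4} --a--> {1, 2, 3, 4, 5}  [seen]
{2, 3, 4} --b--> {2, 3, 4}  [seen]
{2, 3, 4} --c--> {1, 2, 3, 4, 5}  [seen]
{1, 2, 3, 4, 5} --a--> {1, 2, 3, 4, 5}  [seen]
{1, 2, 3, 4, 5} --b--> {2, 3, 4, 5}  [seen]
{1, 2, 3, 4, 5} --c--> {1, 2, 3, 4, 5}  [seen]
{2, 3, 4, 5} --a--> {1, 2, 3, 4, 5}  [seen]
{2, 3, 4, 5} --b--> {2, 3, 4}  [seen]
{2, 3, 4, 5} --c--> {1, 2, 3, 4, 5}  [seen]
{4} --a--> {2, 3, 4, 5}  [seen]
{4} --b--> {4}  [seen]
{4} --c--> {4}  [seen]
{2, 4, 5} --a--> {1, 2, 3, 4, 5}  [seen]
{2, 4, 5} --b--> {4}  [seen]
{2, 4, 5} --c--> {2, 3, 4, 5}  [seen]
Reachable DFA states: {1}, {1, 3, 5}, {5}, {2, 3, 4}, {1, 2, 3, 4, 5}, {2, 3, 4, 5}, {4}, {2, 4, 5}.

8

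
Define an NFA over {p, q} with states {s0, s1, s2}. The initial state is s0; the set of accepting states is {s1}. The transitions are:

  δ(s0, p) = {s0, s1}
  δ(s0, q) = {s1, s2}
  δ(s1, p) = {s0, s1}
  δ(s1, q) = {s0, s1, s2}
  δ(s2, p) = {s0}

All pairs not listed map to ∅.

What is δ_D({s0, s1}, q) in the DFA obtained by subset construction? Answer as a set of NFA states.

{s0, s1, s2}

δ(s0,q) = {s1, s2}; δ(s1,q) = {s0, s1, s2}.
Union: {s0, s1, s2}.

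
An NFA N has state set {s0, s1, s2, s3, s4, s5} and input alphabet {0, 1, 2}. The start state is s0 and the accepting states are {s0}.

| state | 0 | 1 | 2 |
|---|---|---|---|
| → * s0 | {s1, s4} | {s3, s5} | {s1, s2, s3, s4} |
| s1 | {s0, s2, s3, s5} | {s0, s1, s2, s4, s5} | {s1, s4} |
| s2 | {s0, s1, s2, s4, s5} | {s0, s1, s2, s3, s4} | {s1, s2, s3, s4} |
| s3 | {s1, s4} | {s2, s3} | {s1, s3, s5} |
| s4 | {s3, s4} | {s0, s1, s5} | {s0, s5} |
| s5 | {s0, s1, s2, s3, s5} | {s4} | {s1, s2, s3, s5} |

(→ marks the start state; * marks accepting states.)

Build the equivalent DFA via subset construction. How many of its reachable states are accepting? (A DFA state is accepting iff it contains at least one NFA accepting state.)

5

Start state of the DFA: {s0}.
{s0} --0--> {s1, s4}  [new]
{s0} --1--> {s3, s5}  [new]
{s0} --2--> {s1, s2, s3, s4}  [new]
{s1, s4} --0--> {s0, s2, s3, s4, s5}  [new]
{s1, s4} --1--> {s0, s1, s2, s4, s5}  [new]
{s1, s4} --2--> {s0, s1, s4, s5}  [new]
{s3, s5} --0--> {s0, s1, s2, s3, s4, s5}  [new]
{s3, s5} --1--> {s2, s3, s4}  [new]
{s3, s5} --2--> {s1, s2, s3, s5}  [new]
{s1, s2, s3, s4} --0--> {s0, s1, s2, s3, s4, s5}  [seen]
{s1, s2, s3, s4} --1--> {s0, s1, s2, s3, s4, s5}  [seen]
{s1, s2, s3, s4} --2--> {s0, s1, s2, s3, s4, s5}  [seen]
{s0, s2, s3, s4, s5} --0--> {s0, s1, s2, s3, s4, s5}  [seen]
{s0, s2, s3, s4, s5} --1--> {s0, s1, s2, s3, s4, s5}  [seen]
{s0, s2, s3, s4, s5} --2--> {s0, s1, s2, s3, s4, s5}  [seen]
{s0, s1, s2, s4, s5} --0--> {s0, s1, s2, s3, s4, s5}  [seen]
{s0, s1, s2, s4, s5} --1--> {s0, s1, s2, s3, s4, s5}  [seen]
{s0, s1, s2, s4, s5} --2--> {s0, s1, s2, s3, s4, s5}  [seen]
{s0, s1, s4, s5} --0--> {s0, s1, s2, s3, s4, s5}  [seen]
{s0, s1, s4, s5} --1--> {s0, s1, s2, s3, s4, s5}  [seen]
{s0, s1, s4, s5} --2--> {s0, s1, s2, s3, s4, s5}  [seen]
{s0, s1, s2, s3, s4, s5} --0--> {s0, s1, s2, s3, s4, s5}  [seen]
{s0, s1, s2, s3, s4, s5} --1--> {s0, s1, s2, s3, s4, s5}  [seen]
{s0, s1, s2, s3, s4, s5} --2--> {s0, s1, s2, s3, s4, s5}  [seen]
{s2, s3, s4} --0--> {s0, s1, s2, s3, s4, s5}  [seen]
{s2, s3, s4} --1--> {s0, s1, s2, s3, s4, s5}  [seen]
{s2, s3, s4} --2--> {s0, s1, s2, s3, s4, s5}  [seen]
{s1, s2, s3, s5} --0--> {s0, s1, s2, s3, s4, s5}  [seen]
{s1, s2, s3, s5} --1--> {s0, s1, s2, s3, s4, s5}  [seen]
{s1, s2, s3, s5} --2--> {s1, s2, s3, s4, s5}  [new]
{s1, s2, s3, s4, s5} --0--> {s0, s1, s2, s3, s4, s5}  [seen]
{s1, s2, s3, s4, s5} --1--> {s0, s1, s2, s3, s4, s5}  [seen]
{s1, s2, s3, s4, s5} --2--> {s0, s1, s2, s3, s4, s5}  [seen]
Reachable DFA states: {s0}, {s1, s4}, {s3, s5}, {s1, s2, s3, s4}, {s0, s2, s3, s4, s5}, {s0, s1, s2, s4, s5}, {s0, s1, s4, s5}, {s0, s1, s2, s3, s4, s5}, {s2, s3, s4}, {s1, s2, s3, s5}, {s1, s2, s3, s4, s5}.
Accepting DFA states (contain an NFA accepting state): {s0}, {s0, s2, s3, s4, s5}, {s0, s1, s2, s4, s5}, {s0, s1, s4, s5}, {s0, s1, s2, s3, s4, s5}.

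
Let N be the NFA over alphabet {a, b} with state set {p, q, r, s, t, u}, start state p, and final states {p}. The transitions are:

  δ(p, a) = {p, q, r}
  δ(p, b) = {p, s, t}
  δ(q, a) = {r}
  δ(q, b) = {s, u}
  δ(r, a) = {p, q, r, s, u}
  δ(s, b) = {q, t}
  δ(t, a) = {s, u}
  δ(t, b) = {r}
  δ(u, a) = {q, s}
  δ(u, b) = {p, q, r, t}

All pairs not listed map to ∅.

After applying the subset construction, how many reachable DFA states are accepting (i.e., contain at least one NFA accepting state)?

7

Start state of the DFA: {p}.
{p} --a--> {p, q, r}  [new]
{p} --b--> {p, s, t}  [new]
{p, q, r} --a--> {p, q, r, s, u}  [new]
{p, q, r} --b--> {p, s, t, u}  [new]
{p, s, t} --a--> {p, q, r, s, u}  [seen]
{p, s, t} --b--> {p, q, r, s, t}  [new]
{p, q, r, s, u} --a--> {p, q, r, s, u}  [seen]
{p, q, r, s, u} --b--> {p, q, r, s, t, u}  [new]
{p, s, t, u} --a--> {p, q, r, s, u}  [seen]
{p, s, t, u} --b--> {p, q, r, s, t}  [seen]
{p, q, r, s, t} --a--> {p, q, r, s, u}  [seen]
{p, q, r, s, t} --b--> {p, q, r, s, t, u}  [seen]
{p, q, r, s, t, u} --a--> {p, q, r, s, u}  [seen]
{p, q, r, s, t, u} --b--> {p, q, r, s, t, u}  [seen]
Reachable DFA states: {p}, {p, q, r}, {p, s, t}, {p, q, r, s, u}, {p, s, t, u}, {p, q, r, s, t}, {p, q, r, s, t, u}.
Accepting DFA states (contain an NFA accepting state): {p}, {p, q, r}, {p, s, t}, {p, q, r, s, u}, {p, s, t, u}, {p, q, r, s, t}, {p, q, r, s, t, u}.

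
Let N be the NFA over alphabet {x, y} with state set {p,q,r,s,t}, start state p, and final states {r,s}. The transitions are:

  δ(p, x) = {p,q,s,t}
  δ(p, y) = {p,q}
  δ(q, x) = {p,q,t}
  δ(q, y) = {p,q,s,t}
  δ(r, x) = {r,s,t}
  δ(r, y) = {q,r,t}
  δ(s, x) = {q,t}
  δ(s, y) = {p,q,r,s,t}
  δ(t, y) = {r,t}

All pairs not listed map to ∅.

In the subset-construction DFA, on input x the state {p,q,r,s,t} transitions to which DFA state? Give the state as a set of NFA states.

δ(p,x) = {p,q,s,t}; δ(q,x) = {p,q,t}; δ(r,x) = {r,s,t}; δ(s,x) = {q,t}; δ(t,x) = ∅.
Union: {p,q,r,s,t}.

{p,q,r,s,t}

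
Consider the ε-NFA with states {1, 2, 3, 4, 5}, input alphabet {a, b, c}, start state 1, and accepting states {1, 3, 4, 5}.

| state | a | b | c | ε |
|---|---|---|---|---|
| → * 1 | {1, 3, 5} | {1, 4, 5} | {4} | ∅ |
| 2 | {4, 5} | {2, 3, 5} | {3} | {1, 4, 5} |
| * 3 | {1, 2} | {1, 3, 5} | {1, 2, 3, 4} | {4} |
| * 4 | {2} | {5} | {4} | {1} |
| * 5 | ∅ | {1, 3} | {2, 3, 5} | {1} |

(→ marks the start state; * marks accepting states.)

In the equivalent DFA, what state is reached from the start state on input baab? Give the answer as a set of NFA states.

{1, 2, 3, 4, 5}

Start: {1}.
δ(1,b) = {1, 4, 5}.
Union: {1, 4, 5}.
After b: {1, 4, 5}.
δ(1,a) = {1, 3, 5}; δ(4,a) = {2}; δ(5,a) = ∅.
Union: {1, 2, 3, 5}.
ε-closure gives {1, 2, 3, 4, 5}.
After a: {1, 2, 3, 4, 5}.
δ(1,a) = {1, 3, 5}; δ(2,a) = {4, 5}; δ(3,a) = {1, 2}; δ(4,a) = {2}; δ(5,a) = ∅.
Union: {1, 2, 3, 4, 5}.
After a: {1, 2, 3, 4, 5}.
δ(1,b) = {1, 4, 5}; δ(2,b) = {2, 3, 5}; δ(3,b) = {1, 3, 5}; δ(4,b) = {5}; δ(5,b) = {1, 3}.
Union: {1, 2, 3, 4, 5}.
After b: {1, 2, 3, 4, 5}.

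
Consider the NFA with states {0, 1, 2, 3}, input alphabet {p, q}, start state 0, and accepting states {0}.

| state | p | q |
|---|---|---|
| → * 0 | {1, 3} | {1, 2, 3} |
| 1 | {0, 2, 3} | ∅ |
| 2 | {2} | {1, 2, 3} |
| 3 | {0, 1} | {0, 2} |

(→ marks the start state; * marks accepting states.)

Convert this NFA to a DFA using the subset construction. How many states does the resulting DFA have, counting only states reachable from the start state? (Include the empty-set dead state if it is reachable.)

5

Start state of the DFA: {0}.
{0} --p--> {1, 3}  [new]
{0} --q--> {1, 2, 3}  [new]
{1, 3} --p--> {0, 1, 2, 3}  [new]
{1, 3} --q--> {0, 2}  [new]
{1, 2, 3} --p--> {0, 1, 2, 3}  [seen]
{1, 2, 3} --q--> {0, 1, 2, 3}  [seen]
{0, 1, 2, 3} --p--> {0, 1, 2, 3}  [seen]
{0, 1, 2, 3} --q--> {0, 1, 2, 3}  [seen]
{0, 2} --p--> {1, 2, 3}  [seen]
{0, 2} --q--> {1, 2, 3}  [seen]
Reachable DFA states: {0}, {1, 3}, {1, 2, 3}, {0, 1, 2, 3}, {0, 2}.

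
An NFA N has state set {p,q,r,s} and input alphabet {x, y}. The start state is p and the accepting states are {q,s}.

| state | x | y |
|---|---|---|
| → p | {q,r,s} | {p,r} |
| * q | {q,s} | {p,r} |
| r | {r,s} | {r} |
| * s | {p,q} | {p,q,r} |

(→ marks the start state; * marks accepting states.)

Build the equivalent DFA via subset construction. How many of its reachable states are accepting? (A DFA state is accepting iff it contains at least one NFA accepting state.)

Start state of the DFA: {p}.
{p} --x--> {q,r,s}  [new]
{p} --y--> {p,r}  [new]
{q,r,s} --x--> {p,q,r,s}  [new]
{q,r,s} --y--> {p,q,r}  [new]
{p,r} --x--> {q,r,s}  [seen]
{p,r} --y--> {p,r}  [seen]
{p,q,r,s} --x--> {p,q,r,s}  [seen]
{p,q,r,s} --y--> {p,q,r}  [seen]
{p,q,r} --x--> {q,r,s}  [seen]
{p,q,r} --y--> {p,r}  [seen]
Reachable DFA states: {p}, {q,r,s}, {p,r}, {p,q,r,s}, {p,q,r}.
Accepting DFA states (contain an NFA accepting state): {q,r,s}, {p,q,r,s}, {p,q,r}.

3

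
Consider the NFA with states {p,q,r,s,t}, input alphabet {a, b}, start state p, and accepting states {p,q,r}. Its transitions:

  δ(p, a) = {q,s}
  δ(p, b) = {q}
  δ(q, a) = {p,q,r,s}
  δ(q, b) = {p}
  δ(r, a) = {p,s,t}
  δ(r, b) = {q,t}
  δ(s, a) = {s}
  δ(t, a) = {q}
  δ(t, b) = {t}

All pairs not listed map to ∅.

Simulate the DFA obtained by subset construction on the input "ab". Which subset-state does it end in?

Start: {p}.
δ(p,a) = {q,s}.
Union: {q,s}.
After a: {q,s}.
δ(q,b) = {p}; δ(s,b) = ∅.
Union: {p}.
After b: {p}.

{p}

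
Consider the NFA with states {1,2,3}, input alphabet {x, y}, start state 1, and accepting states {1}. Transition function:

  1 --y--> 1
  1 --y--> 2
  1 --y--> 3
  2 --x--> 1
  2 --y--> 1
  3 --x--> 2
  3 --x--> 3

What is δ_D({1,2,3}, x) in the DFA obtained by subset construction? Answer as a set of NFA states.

δ(1,x) = ∅; δ(2,x) = {1}; δ(3,x) = {2,3}.
Union: {1,2,3}.

{1,2,3}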